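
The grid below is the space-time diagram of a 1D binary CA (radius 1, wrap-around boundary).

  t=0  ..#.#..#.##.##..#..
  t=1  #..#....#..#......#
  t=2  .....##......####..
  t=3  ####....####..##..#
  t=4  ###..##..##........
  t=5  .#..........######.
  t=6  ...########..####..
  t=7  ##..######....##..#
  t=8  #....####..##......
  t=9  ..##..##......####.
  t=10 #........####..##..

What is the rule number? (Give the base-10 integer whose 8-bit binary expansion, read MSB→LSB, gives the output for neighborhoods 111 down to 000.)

  ###|#  b7=1 t=2,i=14
  ##.|.  b6=0 t=0,i=10
  #.#|#  b5=1 t=0,i=3
  #..|.  b4=0 t=0,i=5
  .##|.  b3=0 t=0,i=9
  .#.|.  b2=0 t=0,i=2
  ..#|.  b1=0 t=0,i=1
  ...|#  b0=1 t=0,i=0
  bits 10100001 = 161

161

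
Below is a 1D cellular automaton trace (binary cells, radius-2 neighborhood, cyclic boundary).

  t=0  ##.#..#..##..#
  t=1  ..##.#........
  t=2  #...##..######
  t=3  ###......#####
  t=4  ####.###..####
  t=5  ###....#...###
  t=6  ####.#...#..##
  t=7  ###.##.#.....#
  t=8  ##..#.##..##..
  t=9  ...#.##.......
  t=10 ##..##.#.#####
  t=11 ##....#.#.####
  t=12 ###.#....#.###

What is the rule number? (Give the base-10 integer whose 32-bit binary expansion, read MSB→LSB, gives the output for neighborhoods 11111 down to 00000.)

  #####|#  b31=1 t=2,i=10
  ####.|#  b30=1 t=2,i=13
  ###.#|.  b29=0 t=0,i=1
  ###..|#  b28=1 t=2,i=0
  ##.##|.  b27=0 t=4,i=4
  ##.#.|#  b26=1 t=0,i=2
  ##..#|.  b25=0 t=0,i=11
  ##...|#  b24=1 t=2,i=1
  #.###|.  b23=0 t=4,i=5
  #.##.|#  b22=1 t=7,i=4
  #.#.#|.  b21=0 t=10,i=7
  #.#..|#  b20=1 t=0,i=3
  #..##|.  b19=0 t=0,i=8
  #..#.|#  b18=1 t=0,i=5
  #...#|#  b17=1 t=2,i=2
  #....|.  b16=0 t=1,i=7
  .####|#  b15=1 t=2,i=9
  .###.|.  b14=0 t=0,i=0
  .##.#|.  b13=0 t=1,i=3
  .##..|.  b12=0 t=0,i=10
  .#.##|#  b11=1 t=8,i=5
  .#.#.|.  b10=0 t=11,i=7
  .#..#|.  b9=0 t=0,i=4
  .#...|.  b8=0 t=1,i=6
  ..###|.  b7=0 t=0,i=13
  ..##.|.  b6=0 t=0,i=9
  ..#.#|.  b5=0 t=8,i=4
  ..#..|.  b4=0 t=0,i=6
  ...##|.  b3=0 t=1,i=1
  ...#.|.  b2=0 t=5,i=6
  ....#|#  b1=1 t=1,i=0
  .....|#  b0=1 t=1,i=8
  bits 11010101010101101000100000000011 = 3579217923

3579217923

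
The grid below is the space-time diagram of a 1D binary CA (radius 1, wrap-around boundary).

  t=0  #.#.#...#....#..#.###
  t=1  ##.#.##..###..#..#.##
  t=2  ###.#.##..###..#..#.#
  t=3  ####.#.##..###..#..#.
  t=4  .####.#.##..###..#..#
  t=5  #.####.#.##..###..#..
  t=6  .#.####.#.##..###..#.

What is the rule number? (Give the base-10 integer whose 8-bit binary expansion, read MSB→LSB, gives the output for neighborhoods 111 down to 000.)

  [7] ### => #  t=0,i=19
  [6] ##. => #  t=0,i=0
  [5] #.# => #  t=0,i=1
  [4] #.. => #  t=0,i=5
  [3] .## => .  t=0,i=18
  [2] .#. => .  t=0,i=2
  [1] ..# => .  t=0,i=7
  [0] ... => #  t=0,i=6
  bits 11110001 = 241

241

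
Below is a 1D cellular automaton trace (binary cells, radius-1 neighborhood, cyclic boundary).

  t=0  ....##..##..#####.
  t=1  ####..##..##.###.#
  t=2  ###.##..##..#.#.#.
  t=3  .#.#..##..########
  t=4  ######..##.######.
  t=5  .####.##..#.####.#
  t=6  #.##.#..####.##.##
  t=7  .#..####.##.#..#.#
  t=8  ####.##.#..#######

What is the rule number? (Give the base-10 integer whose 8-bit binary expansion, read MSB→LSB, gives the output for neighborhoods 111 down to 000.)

183

  ###|#  b7=1 t=0,i=13
  ##.|.  b6=0 t=0,i=5
  #.#|#  b5=1 t=1,i=12
  #..|#  b4=1 t=0,i=6
  .##|.  b3=0 t=0,i=4
  .#.|#  b2=1 t=2,i=12
  ..#|#  b1=1 t=0,i=3
  ...|#  b0=1 t=0,i=0
  bits 10110111 = 183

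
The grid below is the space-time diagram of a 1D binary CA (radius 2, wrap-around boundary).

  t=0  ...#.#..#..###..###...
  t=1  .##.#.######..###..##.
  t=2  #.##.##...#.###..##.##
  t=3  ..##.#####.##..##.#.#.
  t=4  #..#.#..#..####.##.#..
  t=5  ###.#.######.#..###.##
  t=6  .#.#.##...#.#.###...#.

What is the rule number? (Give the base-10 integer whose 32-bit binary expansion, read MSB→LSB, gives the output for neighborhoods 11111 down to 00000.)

1204764310

  #####|.  b31=0 t=1,i=8
  ####.|#  b30=1 t=1,i=10
  ###.#|.  b29=0 t=2,i=0
  ###..|.  b28=0 t=0,i=13
  ##.##|.  b27=0 t=2,i=1
  ##.#.|#  b26=1 t=1,i=3
  ##..#|#  b25=1 t=0,i=14
  ##...|#  b24=1 t=0,i=19
  #.###|#  b23=1 t=1,i=6
  #.##.|#  b22=1 t=2,i=2
  #.#.#|.  b21=0 t=1,i=4
  #.#..|.  b20=0 t=0,i=5
  #..##|#  b19=1 t=0,i=10
  #..#.|#  b18=1 t=0,i=7
  #...#|#  b17=1 t=2,i=8
  #....|#  b16=1 t=0,i=20
  .####|.  b15=0 t=1,i=7
  .###.|.  b14=0 t=0,i=12
  .##.#|#  b13=1 t=1,i=2
  .##..|#  b12=1 t=1,i=20
  .#.##|#  b11=1 t=1,i=5
  .#.#.|#  b10=1 t=0,i=4
  .#..#|#  b9=1 t=0,i=6
  .#...|.  b8=0 t=3,i=21
  ..###|#  b7=1 t=0,i=11
  ..##.|.  b6=0 t=1,i=1
  ..#.#|.  b5=0 t=0,i=3
  ..#..|#  b4=1 t=0,i=8
  ...##|.  b3=0 t=3,i=1
  ...#.|#  b2=1 t=0,i=2
  ....#|#  b1=1 t=0,i=1
  .....|.  b0=0 t=0,i=0
  bits 01000111110011110011111010010110 = 1204764310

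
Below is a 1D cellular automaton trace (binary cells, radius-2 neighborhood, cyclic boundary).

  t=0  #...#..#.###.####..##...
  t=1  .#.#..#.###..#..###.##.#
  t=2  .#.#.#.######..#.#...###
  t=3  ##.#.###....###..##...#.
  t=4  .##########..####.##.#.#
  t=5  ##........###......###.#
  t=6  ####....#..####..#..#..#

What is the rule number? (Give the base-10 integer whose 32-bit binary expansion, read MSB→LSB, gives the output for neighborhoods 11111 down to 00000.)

398293254

  [31] ##### => .  t=2,i=9
  [30] ####. => .  t=0,i=15
  [29] ###.# => .  t=0,i=11
  [28] ###.. => #  t=0,i=16
  [27] ##.## => .  t=0,i=12
  [26] ##.#. => #  t=1,i=22
  [25] ##..# => #  t=0,i=17
  [24] ##... => #  t=0,i=21
  [23] #.### => #  t=0,i=9
  [22] #.##. => .  t=1,i=20
  [21] #.#.# => #  t=1,i=1
  [20] #.#.. => #  t=1,i=3
  [19] #..## => #  t=0,i=18
  [18] #..#. => #  t=0,i=6
  [17] #...# => .  t=0,i=2
  [16] #.... => #  t=3,i=9
  [15] .#### => .  t=0,i=14
  [14] .###. => #  t=0,i=10
  [13] .##.# => #  t=1,i=21
  [12] .##.. => #  t=0,i=20
  [11] .#.## => #  t=0,i=8
  [10] .#.#. => .  t=1,i=0
  [9] .#..# => .  t=0,i=5
  [8] .#... => #  t=0,i=1
  [7] ..### => .  t=1,i=16
  [6] ..##. => .  t=0,i=19
  [5] ..#.# => .  t=0,i=7
  [4] ..#.. => .  t=0,i=0
  [3] ...## => .  t=2,i=20
  [2] ...#. => #  t=0,i=3
  [1] ....# => #  t=3,i=10
  [0] ..... => .  t=5,i=4
  bits 00010111101111010111100100000110 = 398293254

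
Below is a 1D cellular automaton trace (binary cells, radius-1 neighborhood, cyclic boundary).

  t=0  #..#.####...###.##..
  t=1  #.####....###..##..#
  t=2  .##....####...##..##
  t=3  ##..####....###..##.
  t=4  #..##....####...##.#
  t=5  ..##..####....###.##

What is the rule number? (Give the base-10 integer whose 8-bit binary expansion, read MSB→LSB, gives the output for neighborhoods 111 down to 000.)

47

  nb ###: next=.  (t=0,i=6, bit7=0)
  nb ##.: next=.  (t=0,i=8, bit6=0)
  nb #.#: next=#  (t=0,i=4, bit5=1)
  nb #..: next=.  (t=0,i=1, bit4=0)
  nb .##: next=#  (t=0,i=5, bit3=1)
  nb .#.: next=#  (t=0,i=0, bit2=1)
  nb ..#: next=#  (t=0,i=2, bit1=1)
  nb ...: next=#  (t=0,i=10, bit0=1)
  bits 00101111 = 47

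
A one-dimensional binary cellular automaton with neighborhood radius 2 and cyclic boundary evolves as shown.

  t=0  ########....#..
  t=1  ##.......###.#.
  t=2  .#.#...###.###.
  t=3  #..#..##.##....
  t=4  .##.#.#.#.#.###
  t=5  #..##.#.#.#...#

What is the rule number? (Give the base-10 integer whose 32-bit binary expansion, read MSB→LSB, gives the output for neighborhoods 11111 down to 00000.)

  [31] ##### => .  t=0,i=2
  [30] ####. => .  t=0,i=6
  [29] ###.# => #  t=1,i=11
  [28] ###.. => .  t=0,i=7
  [27] ##.## => #  t=2,i=10
  [26] ##.#. => #  t=1,i=12
  [25] ##..# => .  t=2,i=14
  [24] ##... => .  t=0,i=8
  [23] #.### => .  t=2,i=11
  [22] #.##. => .  t=1,i=0
  [21] #.#.# => #  t=1,i=13
  [20] #.#.. => #  t=2,i=3
  [19] #..## => .  t=0,i=14
  [18] #..#. => #  t=2,i=0
  [17] #...# => .  t=2,i=5
  [16] #.... => #  t=0,i=9
  [15] .#### => #  t=0,i=1
  [14] .###. => .  t=1,i=10
  [13] .##.# => .  t=3,i=7
  [12] .##.. => #  t=1,i=1
  [11] .#.## => .  t=1,i=14
  [10] .#.#. => .  t=2,i=2
  [9] .#..# => #  t=0,i=13
  [8] .#... => .  t=2,i=4
  [7] ..### => #  t=0,i=0
  [6] ..##. => #  t=3,i=6
  [5] ..#.# => .  t=2,i=1
  [4] ..#.. => .  t=0,i=12
  [3] ...## => #  t=1,i=8
  [2] ...#. => #  t=0,i=11
  [1] ....# => #  t=0,i=10
  [0] ..... => .  t=1,i=4
  bits 00101100001101011001001011001110 = 741708494

741708494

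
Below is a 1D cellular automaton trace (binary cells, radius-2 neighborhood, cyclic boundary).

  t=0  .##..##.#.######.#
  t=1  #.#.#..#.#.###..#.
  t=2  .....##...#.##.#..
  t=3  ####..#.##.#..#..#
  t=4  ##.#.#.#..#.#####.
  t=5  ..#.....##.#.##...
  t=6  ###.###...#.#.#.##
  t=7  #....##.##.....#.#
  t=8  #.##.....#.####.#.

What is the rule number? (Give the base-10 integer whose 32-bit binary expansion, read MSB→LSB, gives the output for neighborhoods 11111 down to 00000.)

2484066839

  ##### -> #   bit 31 = 1  t=0,i=12
  ####. -> .   bit 30 = 0  t=0,i=14
  ###.# -> .   bit 29 = 0  t=0,i=15
  ###.. -> #   bit 28 = 1  t=1,i=13
  ##.## -> .   bit 27 = 0  t=4,i=17
  ##.#. -> #   bit 26 = 1  t=0,i=7
  ##..# -> .   bit 25 = 0  t=0,i=3
  ##... -> .   bit 24 = 0  t=2,i=7
  #.### -> .   bit 23 = 0  t=0,i=10
  #.##. -> .   bit 22 = 0  t=0,i=1
  #.#.# -> .   bit 21 = 0  t=0,i=8
  #.#.. -> .   bit 20 = 0  t=1,i=4
  #..## -> #   bit 19 = 1  t=0,i=4
  #..#. -> #   bit 18 = 1  t=1,i=6
  #...# -> #   bit 17 = 1  t=2,i=8
  #.... -> #   bit 16 = 1  t=2,i=17
  .#### -> #   bit 15 = 1  t=0,i=11
  .###. -> #   bit 14 = 1  t=1,i=12
  .##.# -> .   bit 13 = 0  t=0,i=6
  .##.. -> #   bit 12 = 1  t=0,i=2
  .#.## -> #   bit 11 = 1  t=0,i=0
  .#.#. -> .   bit 10 = 0  t=1,i=1
  .#..# -> #   bit 9 = 1  t=1,i=5
  .#... -> .   bit 8 = 0  t=2,i=16
  ..### -> .   bit 7 = 0  t=3,i=17
  ..##. -> .   bit 6 = 0  t=0,i=5
  ..#.# -> .   bit 5 = 0  t=1,i=7
  ..#.. -> #   bit 4 = 1  t=3,i=14
  ...## -> .   bit 3 = 0  t=2,i=4
  ...#. -> #   bit 2 = 1  t=2,i=9
  ....# -> #   bit 1 = 1  t=2,i=3
  ..... -> #   bit 0 = 1  t=2,i=0
  bits 10010100000011111101101000010111 = 2484066839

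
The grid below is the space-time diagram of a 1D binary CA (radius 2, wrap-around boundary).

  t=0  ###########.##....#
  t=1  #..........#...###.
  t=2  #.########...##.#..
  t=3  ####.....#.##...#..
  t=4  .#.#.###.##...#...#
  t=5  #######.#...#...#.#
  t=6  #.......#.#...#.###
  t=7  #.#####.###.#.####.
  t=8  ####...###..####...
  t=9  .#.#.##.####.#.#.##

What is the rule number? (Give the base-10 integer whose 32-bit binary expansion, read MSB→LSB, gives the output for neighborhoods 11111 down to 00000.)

448515115

  #####|.  b31=0 t=0,i=1
  ####.|.  b30=0 t=0,i=9
  ###.#|.  b29=0 t=0,i=10
  ###..|#  b28=1 t=2,i=9
  ##.##|#  b27=1 t=0,i=11
  ##.#.|.  b26=0 t=1,i=18
  ##..#|#  b25=1 t=8,i=10
  ##...|.  b24=0 t=0,i=14
  #.###|#  b23=1 t=2,i=2
  #.##.|.  b22=0 t=0,i=12
  #.#.#|#  b21=1 t=4,i=1
  #.#..|#  b20=1 t=1,i=0
  #..##|#  b19=1 t=3,i=18
  #..#.|.  b18=0 t=2,i=18
  #...#|#  b17=1 t=1,i=13
  #....|#  b16=1 t=0,i=15
  .####|#  b15=1 t=0,i=0
  .###.|#  b14=1 t=1,i=16
  .##.#|.  b13=0 t=2,i=14
  .##..|.  b12=0 t=0,i=13
  .#.##|#  b11=1 t=2,i=1
  .#.#.|#  b10=1 t=4,i=0
  .#..#|.  b9=0 t=2,i=17
  .#...|.  b8=0 t=1,i=1
  ..###|.  b7=0 t=0,i=18
  ..##.|.  b6=0 t=2,i=13
  ..#.#|#  b5=1 t=2,i=0
  ..#..|.  b4=0 t=1,i=11
  ...##|#  b3=1 t=0,i=17
  ...#.|.  b2=0 t=1,i=10
  ....#|#  b1=1 t=0,i=16
  .....|#  b0=1 t=1,i=3
  bits 00011010101110111100110000101011 = 448515115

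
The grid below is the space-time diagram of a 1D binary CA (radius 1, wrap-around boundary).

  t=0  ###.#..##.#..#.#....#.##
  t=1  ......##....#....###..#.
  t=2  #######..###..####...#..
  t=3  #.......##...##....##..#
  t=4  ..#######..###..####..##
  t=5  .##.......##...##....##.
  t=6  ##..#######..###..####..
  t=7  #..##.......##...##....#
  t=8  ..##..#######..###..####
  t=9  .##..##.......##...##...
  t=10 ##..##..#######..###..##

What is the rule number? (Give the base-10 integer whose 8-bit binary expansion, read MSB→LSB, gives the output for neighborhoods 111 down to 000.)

  ### -> .   bit 7 = 0  t=0,i=0
  ##. -> .   bit 6 = 0  t=0,i=2
  #.# -> .   bit 5 = 0  t=0,i=3
  #.. -> .   bit 4 = 0  t=0,i=5
  .## -> #   bit 3 = 1  t=0,i=7
  .#. -> .   bit 2 = 0  t=0,i=4
  ..# -> #   bit 1 = 1  t=0,i=6
  ... -> #   bit 0 = 1  t=0,i=17
  bits 00001011 = 11

11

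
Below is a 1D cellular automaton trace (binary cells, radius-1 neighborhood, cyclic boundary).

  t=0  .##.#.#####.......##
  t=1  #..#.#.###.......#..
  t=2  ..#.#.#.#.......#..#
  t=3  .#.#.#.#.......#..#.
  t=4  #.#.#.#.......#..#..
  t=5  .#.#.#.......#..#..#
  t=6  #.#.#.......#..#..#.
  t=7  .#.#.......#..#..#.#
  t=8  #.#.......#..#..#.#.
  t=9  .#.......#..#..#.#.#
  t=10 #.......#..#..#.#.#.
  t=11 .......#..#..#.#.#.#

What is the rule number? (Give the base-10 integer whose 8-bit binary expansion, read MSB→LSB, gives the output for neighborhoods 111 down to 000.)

162

  nb ###: next=#  (t=0,i=7, bit7=1)
  nb ##.: next=.  (t=0,i=2, bit6=0)
  nb #.#: next=#  (t=0,i=0, bit5=1)
  nb #..: next=.  (t=0,i=11, bit4=0)
  nb .##: next=.  (t=0,i=1, bit3=0)
  nb .#.: next=.  (t=0,i=4, bit2=0)
  nb ..#: next=#  (t=0,i=17, bit1=1)
  nb ...: next=.  (t=0,i=12, bit0=0)
  bits 10100010 = 162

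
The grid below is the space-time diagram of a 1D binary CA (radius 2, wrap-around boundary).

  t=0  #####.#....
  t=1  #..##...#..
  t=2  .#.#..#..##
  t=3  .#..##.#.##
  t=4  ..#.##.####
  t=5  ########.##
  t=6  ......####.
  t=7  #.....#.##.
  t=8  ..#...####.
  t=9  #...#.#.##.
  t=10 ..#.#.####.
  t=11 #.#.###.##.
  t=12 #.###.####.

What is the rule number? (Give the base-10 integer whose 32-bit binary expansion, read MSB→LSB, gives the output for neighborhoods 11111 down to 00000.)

2061970144

  ##### -> .   bit 31 = 0  t=0,i=2
  ####. -> #   bit 30 = 1  t=0,i=3
  ###.# -> #   bit 29 = 1  t=0,i=4
  ###.. -> #   bit 28 = 1  t=4,i=10
  ##.## -> #   bit 27 = 1  t=4,i=6
  ##.#. -> .   bit 26 = 0  t=0,i=5
  ##..# -> #   bit 25 = 1  t=4,i=0
  ##... -> .   bit 24 = 0  t=1,i=5
  #.### -> #   bit 23 = 1  t=4,i=7
  #.##. -> #   bit 22 = 1  t=3,i=9
  #.#.# -> #   bit 21 = 1  t=2,i=1
  #.#.. -> .   bit 20 = 0  t=0,i=6
  #..## -> .   bit 19 = 0  t=1,i=2
  #..#. -> #   bit 18 = 1  t=1,i=10
  #...# -> #   bit 17 = 1  t=1,i=6
  #.... -> #   bit 16 = 1  t=0,i=8
  .#### -> .   bit 15 = 0  t=0,i=1
  .###. -> .   bit 14 = 0  t=11,i=5
  .##.# -> #   bit 13 = 1  t=2,i=10
  .##.. -> .   bit 12 = 0  t=1,i=4
  .#.## -> #   bit 11 = 1  t=3,i=8
  .#.#. -> .   bit 10 = 0  t=2,i=2
  .#..# -> #   bit 9 = 1  t=1,i=1
  .#... -> .   bit 8 = 0  t=0,i=7
  ..### -> #   bit 7 = 1  t=0,i=0
  ..##. -> #   bit 6 = 1  t=1,i=3
  ..#.# -> #   bit 5 = 1  t=4,i=2
  ..#.. -> .   bit 4 = 0  t=1,i=0
  ...## -> .   bit 3 = 0  t=0,i=10
  ...#. -> .   bit 2 = 0  t=1,i=7
  ....# -> .   bit 1 = 0  t=0,i=9
  ..... -> .   bit 0 = 0  t=6,i=1
  bits 01111010111001110010101011100000 = 2061970144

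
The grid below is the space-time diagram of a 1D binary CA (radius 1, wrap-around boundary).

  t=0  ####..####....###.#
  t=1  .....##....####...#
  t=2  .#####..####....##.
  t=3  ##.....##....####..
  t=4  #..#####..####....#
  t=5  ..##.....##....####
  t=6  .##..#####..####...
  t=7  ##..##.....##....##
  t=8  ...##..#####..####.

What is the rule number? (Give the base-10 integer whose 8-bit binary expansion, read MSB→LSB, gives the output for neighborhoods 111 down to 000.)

  [7] ### => .  t=0,i=0
  [6] ##. => .  t=0,i=3
  [5] #.# => .  t=0,i=17
  [4] #.. => .  t=0,i=4
  [3] .## => #  t=0,i=6
  [2] .#. => .  t=1,i=18
  [1] ..# => #  t=0,i=5
  [0] ... => #  t=0,i=11
  bits 00001011 = 11

11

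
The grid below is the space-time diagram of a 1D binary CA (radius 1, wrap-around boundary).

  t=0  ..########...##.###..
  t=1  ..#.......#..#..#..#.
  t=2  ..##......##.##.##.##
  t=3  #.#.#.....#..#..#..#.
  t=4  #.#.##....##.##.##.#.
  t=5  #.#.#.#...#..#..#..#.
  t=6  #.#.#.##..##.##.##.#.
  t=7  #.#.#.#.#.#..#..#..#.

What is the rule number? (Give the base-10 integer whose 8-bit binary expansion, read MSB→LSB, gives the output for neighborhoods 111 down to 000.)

  ### -> .   bit 7 = 0  t=0,i=3
  ##. -> .   bit 6 = 0  t=0,i=9
  #.# -> .   bit 5 = 0  t=0,i=15
  #.. -> #   bit 4 = 1  t=0,i=10
  .## -> #   bit 3 = 1  t=0,i=2
  .#. -> #   bit 2 = 1  t=1,i=2
  ..# -> .   bit 1 = 0  t=0,i=1
  ... -> .   bit 0 = 0  t=0,i=0
  bits 00011100 = 28

28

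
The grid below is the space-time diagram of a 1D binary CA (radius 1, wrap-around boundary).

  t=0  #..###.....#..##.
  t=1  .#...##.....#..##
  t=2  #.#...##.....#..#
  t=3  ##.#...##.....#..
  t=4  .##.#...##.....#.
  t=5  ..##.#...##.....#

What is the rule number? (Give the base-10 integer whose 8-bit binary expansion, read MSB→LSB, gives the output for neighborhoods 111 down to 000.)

112

  ### -> .   bit 7 = 0  t=0,i=4
  ##. -> #   bit 6 = 1  t=0,i=5
  #.# -> #   bit 5 = 1  t=0,i=16
  #.. -> #   bit 4 = 1  t=0,i=1
  .## -> .   bit 3 = 0  t=0,i=3
  .#. -> .   bit 2 = 0  t=0,i=0
  ..# -> .   bit 1 = 0  t=0,i=2
  ... -> .   bit 0 = 0  t=0,i=7
  bits 01110000 = 112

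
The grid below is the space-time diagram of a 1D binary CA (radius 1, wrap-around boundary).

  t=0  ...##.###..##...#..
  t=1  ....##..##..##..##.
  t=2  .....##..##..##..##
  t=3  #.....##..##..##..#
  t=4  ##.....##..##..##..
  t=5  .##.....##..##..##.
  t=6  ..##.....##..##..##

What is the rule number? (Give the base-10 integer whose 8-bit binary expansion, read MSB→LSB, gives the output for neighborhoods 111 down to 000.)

116

  ###|.  b7=0 t=0,i=7
  ##.|#  b6=1 t=0,i=4
  #.#|#  b5=1 t=0,i=5
  #..|#  b4=1 t=0,i=9
  .##|.  b3=0 t=0,i=3
  .#.|#  b2=1 t=0,i=16
  ..#|.  b1=0 t=0,i=2
  ...|.  b0=0 t=0,i=0
  bits 01110100 = 116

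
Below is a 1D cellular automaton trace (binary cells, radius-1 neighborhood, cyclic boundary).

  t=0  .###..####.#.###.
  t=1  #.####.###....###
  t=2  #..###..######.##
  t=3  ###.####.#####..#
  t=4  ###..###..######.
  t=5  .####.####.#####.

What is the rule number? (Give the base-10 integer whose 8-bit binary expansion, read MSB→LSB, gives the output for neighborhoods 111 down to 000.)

211

  ### -> #   bit 7 = 1  t=0,i=2
  ##. -> #   bit 6 = 1  t=0,i=3
  #.# -> .   bit 5 = 0  t=0,i=10
  #.. -> #   bit 4 = 1  t=0,i=4
  .## -> .   bit 3 = 0  t=0,i=1
  .#. -> .   bit 2 = 0  t=0,i=11
  ..# -> #   bit 1 = 1  t=0,i=0
  ... -> #   bit 0 = 1  t=1,i=11
  bits 11010011 = 211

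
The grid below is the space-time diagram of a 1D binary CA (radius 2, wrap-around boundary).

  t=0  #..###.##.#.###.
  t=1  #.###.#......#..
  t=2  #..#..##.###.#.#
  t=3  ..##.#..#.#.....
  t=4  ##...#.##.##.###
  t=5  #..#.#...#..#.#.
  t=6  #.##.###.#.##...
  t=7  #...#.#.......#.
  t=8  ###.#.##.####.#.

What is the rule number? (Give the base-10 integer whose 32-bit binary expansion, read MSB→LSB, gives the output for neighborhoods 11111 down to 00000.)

1209975227

  #####|.  b31=0 t=4,i=15
  ####.|#  b30=1 t=4,i=0
  ###.#|.  b29=0 t=0,i=5
  ###..|.  b28=0 t=4,i=1
  ##.##|#  b27=1 t=0,i=6
  ##.#.|.  b26=0 t=0,i=9
  ##..#|.  b25=0 t=2,i=1
  ##...|.  b24=0 t=4,i=2
  #.###|.  b23=0 t=0,i=12
  #.##.|.  b22=0 t=0,i=7
  #.#.#|.  b21=0 t=0,i=10
  #.#..|#  b20=1 t=0,i=0
  #..##|#  b19=1 t=0,i=2
  #..#.|#  b18=1 t=1,i=15
  #...#|#  b17=1 t=4,i=3
  #....|.  b16=0 t=1,i=8
  .####|#  b15=1 t=4,i=14
  .###.|#  b14=1 t=0,i=4
  .##.#|.  b13=0 t=0,i=8
  .##..|.  b12=0 t=2,i=0
  .#.##|.  b11=0 t=0,i=11
  .#.#.|.  b10=0 t=3,i=9
  .#..#|.  b9=0 t=0,i=1
  .#...|#  b8=1 t=1,i=7
  ..###|#  b7=1 t=0,i=3
  ..##.|.  b6=0 t=2,i=6
  ..#.#|#  b5=1 t=1,i=0
  ..#..|#  b4=1 t=1,i=13
  ...##|#  b3=1 t=3,i=1
  ...#.|.  b2=0 t=1,i=12
  ....#|#  b1=1 t=1,i=11
  .....|#  b0=1 t=1,i=9
  bits 01001000000111101100000110111011 = 1209975227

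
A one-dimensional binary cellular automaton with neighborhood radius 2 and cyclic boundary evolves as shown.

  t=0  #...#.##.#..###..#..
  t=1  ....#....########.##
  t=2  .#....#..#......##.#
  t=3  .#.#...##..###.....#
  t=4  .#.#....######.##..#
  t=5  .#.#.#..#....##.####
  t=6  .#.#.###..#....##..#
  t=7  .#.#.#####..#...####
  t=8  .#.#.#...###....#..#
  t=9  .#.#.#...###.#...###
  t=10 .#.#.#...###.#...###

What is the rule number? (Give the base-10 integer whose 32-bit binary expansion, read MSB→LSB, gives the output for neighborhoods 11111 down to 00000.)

  #####|.  b31=0 t=1,i=11
  ####.|.  b30=0 t=1,i=15
  ###.#|#  b29=1 t=1,i=16
  ###..|#  b28=1 t=0,i=14
  ##.##|#  b27=1 t=1,i=17
  ##.#.|.  b26=0 t=0,i=8
  ##..#|#  b25=1 t=0,i=15
  ##...|.  b24=0 t=1,i=0
  #.###|#  b23=1 t=5,i=16
  #.##.|.  b22=0 t=0,i=6
  #.#.#|#  b21=1 t=2,i=19
  #.#..|#  b20=1 t=0,i=9
  #..##|#  b19=1 t=0,i=11
  #..#.|#  b18=1 t=0,i=16
  #...#|.  b17=0 t=0,i=2
  #....|#  b16=1 t=1,i=1
  .####|.  b15=0 t=1,i=10
  .###.|#  b14=1 t=0,i=13
  .##.#|.  b13=0 t=0,i=7
  .##..|#  b12=1 t=1,i=19
  .#.##|.  b11=0 t=0,i=5
  .#.#.|.  b10=0 t=2,i=0
  .#..#|#  b9=1 t=0,i=10
  .#...|.  b8=0 t=0,i=1
  ..###|#  b7=1 t=0,i=12
  ..##.|.  b6=0 t=2,i=16
  ..#.#|#  b5=1 t=0,i=4
  ..#..|.  b4=0 t=0,i=0
  ...##|.  b3=0 t=1,i=8
  ...#.|.  b2=0 t=0,i=3
  ....#|.  b1=0 t=1,i=2
  .....|#  b0=1 t=2,i=12
  bits 00111010101111010101001010100001 = 985485985

985485985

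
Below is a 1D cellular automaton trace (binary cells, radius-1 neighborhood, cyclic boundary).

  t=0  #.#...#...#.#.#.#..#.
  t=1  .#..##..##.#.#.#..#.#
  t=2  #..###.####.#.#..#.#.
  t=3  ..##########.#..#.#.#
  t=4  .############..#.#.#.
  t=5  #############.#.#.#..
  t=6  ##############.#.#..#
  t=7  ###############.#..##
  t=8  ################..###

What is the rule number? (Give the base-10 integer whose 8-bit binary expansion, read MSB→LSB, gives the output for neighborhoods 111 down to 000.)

  nb ###: next=#  (t=2,i=4, bit7=1)
  nb ##.: next=#  (t=1,i=5, bit6=1)
  nb #.#: next=#  (t=0,i=1, bit5=1)
  nb #..: next=.  (t=0,i=3, bit4=0)
  nb .##: next=#  (t=1,i=4, bit3=1)
  nb .#.: next=.  (t=0,i=0, bit2=0)
  nb ..#: next=#  (t=0,i=5, bit1=1)
  nb ...: next=#  (t=0,i=4, bit0=1)
  bits 11101011 = 235

235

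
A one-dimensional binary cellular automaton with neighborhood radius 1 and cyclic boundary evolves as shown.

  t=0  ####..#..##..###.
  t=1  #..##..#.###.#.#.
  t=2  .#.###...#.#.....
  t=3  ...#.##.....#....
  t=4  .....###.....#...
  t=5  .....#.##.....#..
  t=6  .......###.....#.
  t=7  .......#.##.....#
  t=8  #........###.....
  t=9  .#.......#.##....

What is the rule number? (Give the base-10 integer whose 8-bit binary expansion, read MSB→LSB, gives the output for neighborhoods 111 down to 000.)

  ### -> .   bit 7 = 0  t=0,i=1
  ##. -> #   bit 6 = 1  t=0,i=3
  #.# -> .   bit 5 = 0  t=0,i=16
  #.. -> #   bit 4 = 1  t=0,i=4
  .## -> #   bit 3 = 1  t=0,i=0
  .#. -> .   bit 2 = 0  t=0,i=6
  ..# -> .   bit 1 = 0  t=0,i=5
  ... -> .   bit 0 = 0  t=2,i=7
  bits 01011000 = 88

88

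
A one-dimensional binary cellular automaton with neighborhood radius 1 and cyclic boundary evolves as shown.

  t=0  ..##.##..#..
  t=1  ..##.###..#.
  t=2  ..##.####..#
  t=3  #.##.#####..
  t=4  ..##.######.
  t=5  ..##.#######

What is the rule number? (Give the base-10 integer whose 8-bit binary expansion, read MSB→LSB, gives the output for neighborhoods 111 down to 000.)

  ###|#  b7=1 t=1,i=6
  ##.|#  b6=1 t=0,i=3
  #.#|.  b5=0 t=0,i=4
  #..|#  b4=1 t=0,i=7
  .##|#  b3=1 t=0,i=2
  .#.|.  b2=0 t=0,i=9
  ..#|.  b1=0 t=0,i=1
  ...|.  b0=0 t=0,i=0
  bits 11011000 = 216

216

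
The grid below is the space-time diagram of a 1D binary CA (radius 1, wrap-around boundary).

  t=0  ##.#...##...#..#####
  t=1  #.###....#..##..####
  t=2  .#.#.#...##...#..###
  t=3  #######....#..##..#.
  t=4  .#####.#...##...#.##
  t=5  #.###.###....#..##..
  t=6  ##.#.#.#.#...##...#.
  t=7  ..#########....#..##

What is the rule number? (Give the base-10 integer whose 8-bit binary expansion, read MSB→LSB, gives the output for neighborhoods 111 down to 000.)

  ###|#  b7=1 t=0,i=0
  ##.|.  b6=0 t=0,i=1
  #.#|#  b5=1 t=0,i=2
  #..|#  b4=1 t=0,i=4
  .##|.  b3=0 t=0,i=7
  .#.|#  b2=1 t=0,i=3
  ..#|.  b1=0 t=0,i=6
  ...|.  b0=0 t=0,i=5
  bits 10110100 = 180

180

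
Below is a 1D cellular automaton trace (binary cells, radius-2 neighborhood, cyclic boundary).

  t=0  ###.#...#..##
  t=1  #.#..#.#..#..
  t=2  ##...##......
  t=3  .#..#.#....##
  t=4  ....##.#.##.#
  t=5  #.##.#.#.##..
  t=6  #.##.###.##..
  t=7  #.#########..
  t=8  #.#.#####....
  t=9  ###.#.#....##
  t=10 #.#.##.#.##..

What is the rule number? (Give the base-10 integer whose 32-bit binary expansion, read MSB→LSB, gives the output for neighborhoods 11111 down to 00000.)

  nb #####: next=#  (t=0,i=0, bit31=1)
  nb ####.: next=.  (t=0,i=1, bit30=0)
  nb ###.#: next=#  (t=0,i=2, bit29=1)
  nb ###..: next=.  (t=7,i=10, bit28=0)
  nb ##.##: next=#  (t=6,i=4, bit27=1)
  nb ##.#.: next=.  (t=0,i=3, bit26=0)
  nb ##..#: next=.  (t=5,i=11, bit25=0)
  nb ##...: next=.  (t=2,i=2, bit24=0)
  nb #.###: next=#  (t=6,i=5, bit23=1)
  nb #.##.: next=#  (t=4,i=9, bit22=1)
  nb #.#.#: next=#  (t=4,i=7, bit21=1)
  nb #.#..: next=.  (t=0,i=4, bit20=0)
  nb #..##: next=#  (t=0,i=10, bit19=1)
  nb #..#.: next=.  (t=1,i=4, bit18=0)
  nb #...#: next=.  (t=0,i=6, bit17=0)
  nb #....: next=.  (t=2,i=8, bit16=0)
  nb .####: next=.  (t=0,i=12, bit15=0)
  nb .###.: next=#  (t=6,i=6, bit14=1)
  nb .##.#: next=#  (t=3,i=12, bit13=1)
  nb .##..: next=#  (t=2,i=1, bit12=1)
  nb .#.##: next=.  (t=4,i=8, bit11=0)
  nb .#.#.: next=#  (t=1,i=1, bit10=1)
  nb .#..#: next=.  (t=0,i=9, bit9=0)
  nb .#...: next=#  (t=0,i=5, bit8=1)
  nb ..###: next=.  (t=0,i=11, bit7=0)
  nb ..##.: next=.  (t=2,i=0, bit6=0)
  nb ..#.#: next=#  (t=1,i=0, bit5=1)
  nb ..#..: next=.  (t=0,i=8, bit4=0)
  nb ...##: next=#  (t=2,i=4, bit3=1)
  nb ...#.: next=#  (t=0,i=7, bit2=1)
  nb ....#: next=#  (t=2,i=11, bit1=1)
  nb .....: next=.  (t=2,i=9, bit0=0)
  bits 10101000111010000111010100101110 = 2833806638

2833806638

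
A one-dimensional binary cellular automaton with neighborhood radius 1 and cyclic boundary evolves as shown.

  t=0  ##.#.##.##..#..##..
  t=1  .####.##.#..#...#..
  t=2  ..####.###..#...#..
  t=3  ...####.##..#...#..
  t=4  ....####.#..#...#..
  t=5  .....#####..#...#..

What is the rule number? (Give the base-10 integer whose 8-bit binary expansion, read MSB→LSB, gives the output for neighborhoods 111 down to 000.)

228

  ### -> #   bit 7 = 1  t=1,i=2
  ##. -> #   bit 6 = 1  t=0,i=1
  #.# -> #   bit 5 = 1  t=0,i=2
  #.. -> .   bit 4 = 0  t=0,i=10
  .## -> .   bit 3 = 0  t=0,i=0
  .#. -> #   bit 2 = 1  t=0,i=3
  ..# -> .   bit 1 = 0  t=0,i=11
  ... -> .   bit 0 = 0  t=1,i=14
  bits 11100100 = 228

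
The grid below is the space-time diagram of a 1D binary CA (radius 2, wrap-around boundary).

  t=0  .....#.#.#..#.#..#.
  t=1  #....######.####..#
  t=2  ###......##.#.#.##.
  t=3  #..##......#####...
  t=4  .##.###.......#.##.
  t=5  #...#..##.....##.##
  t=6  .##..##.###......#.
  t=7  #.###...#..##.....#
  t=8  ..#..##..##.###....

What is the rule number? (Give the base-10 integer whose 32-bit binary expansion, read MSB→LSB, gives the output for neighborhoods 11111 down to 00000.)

1740316448

  [31] ##### => .  t=1,i=7
  [30] ####. => #  t=1,i=9
  [29] ###.# => #  t=1,i=10
  [28] ###.. => .  t=1,i=15
  [27] ##.## => .  t=1,i=11
  [26] ##.#. => #  t=2,i=11
  [25] ##..# => #  t=1,i=16
  [24] ##... => #  t=1,i=1
  [23] #.### => #  t=1,i=12
  [22] #.##. => .  t=2,i=16
  [21] #.#.# => #  t=0,i=7
  [20] #.#.. => #  t=0,i=9
  [19] #..## => #  t=1,i=17
  [18] #..#. => .  t=0,i=11
  [17] #...# => #  t=3,i=17
  [16] #.... => #  t=0,i=0
  [15] .#### => .  t=1,i=6
  [14] .###. => .  t=2,i=1
  [13] .##.# => .  t=2,i=10
  [12] .##.. => #  t=1,i=0
  [11] .#.## => #  t=2,i=15
  [10] .#.#. => #  t=0,i=6
  [9] .#..# => #  t=0,i=10
  [8] .#... => #  t=0,i=18
  [7] ..### => .  t=1,i=5
  [6] ..##. => .  t=1,i=18
  [5] ..#.# => #  t=0,i=5
  [4] ..#.. => .  t=0,i=17
  [3] ...## => .  t=1,i=4
  [2] ...#. => .  t=0,i=4
  [1] ....# => .  t=0,i=3
  [0] ..... => .  t=0,i=1
  bits 01100111101110110001111100100000 = 1740316448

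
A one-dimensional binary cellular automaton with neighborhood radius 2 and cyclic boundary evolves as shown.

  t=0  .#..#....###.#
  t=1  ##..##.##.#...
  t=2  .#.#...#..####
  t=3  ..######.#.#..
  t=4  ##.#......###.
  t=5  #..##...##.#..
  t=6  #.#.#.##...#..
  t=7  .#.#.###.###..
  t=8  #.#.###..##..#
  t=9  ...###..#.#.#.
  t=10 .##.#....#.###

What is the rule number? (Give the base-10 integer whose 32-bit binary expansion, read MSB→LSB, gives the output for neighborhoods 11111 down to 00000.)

  #####|.  b31=0 t=3,i=4
  ####.|.  b30=0 t=2,i=12
  ###.#|.  b29=0 t=0,i=11
  ###..|.  b28=0 t=7,i=11
  ##.##|.  b27=0 t=1,i=6
  ##.#.|.  b26=0 t=0,i=12
  ##..#|.  b25=0 t=1,i=2
  ##...|.  b24=0 t=5,i=5
  #.###|#  b23=1 t=7,i=5
  #.##.|#  b22=1 t=1,i=7
  #.#.#|.  b21=0 t=0,i=13
  #.#..|#  b20=1 t=0,i=1
  #..##|#  b19=1 t=1,i=3
  #..#.|.  b18=0 t=0,i=3
  #...#|#  b17=1 t=1,i=12
  #....|.  b16=0 t=0,i=6
  .####|#  b15=1 t=2,i=11
  .###.|#  b14=1 t=0,i=10
  .##.#|.  b13=0 t=1,i=5
  .##..|#  b12=1 t=1,i=1
  .#.##|#  b11=1 t=6,i=5
  .#.#.|#  b10=1 t=0,i=0
  .#..#|.  b9=0 t=0,i=2
  .#...|#  b8=1 t=0,i=5
  ..###|.  b7=0 t=0,i=9
  ..##.|.  b6=0 t=1,i=0
  ..#.#|.  b5=0 t=6,i=0
  ..#..|#  b4=1 t=0,i=4
  ...##|#  b3=1 t=0,i=8
  ...#.|#  b2=1 t=2,i=6
  ....#|#  b1=1 t=0,i=7
  .....|.  b0=0 t=4,i=6
  bits 00000000110110101101110100011110 = 14343454

14343454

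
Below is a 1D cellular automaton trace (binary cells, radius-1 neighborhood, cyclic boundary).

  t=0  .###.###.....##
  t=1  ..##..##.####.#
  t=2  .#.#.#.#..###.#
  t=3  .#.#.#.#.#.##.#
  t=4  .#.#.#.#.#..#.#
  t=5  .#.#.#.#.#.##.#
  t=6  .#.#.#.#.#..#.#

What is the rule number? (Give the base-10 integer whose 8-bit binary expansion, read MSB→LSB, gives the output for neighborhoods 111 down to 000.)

  [7] ### => #  t=0,i=2
  [6] ##. => #  t=0,i=3
  [5] #.# => .  t=0,i=0
  [4] #.. => .  t=0,i=8
  [3] .## => .  t=0,i=1
  [2] .#. => #  t=1,i=14
  [1] ..# => #  t=0,i=12
  [0] ... => #  t=0,i=9
  bits 11000111 = 199

199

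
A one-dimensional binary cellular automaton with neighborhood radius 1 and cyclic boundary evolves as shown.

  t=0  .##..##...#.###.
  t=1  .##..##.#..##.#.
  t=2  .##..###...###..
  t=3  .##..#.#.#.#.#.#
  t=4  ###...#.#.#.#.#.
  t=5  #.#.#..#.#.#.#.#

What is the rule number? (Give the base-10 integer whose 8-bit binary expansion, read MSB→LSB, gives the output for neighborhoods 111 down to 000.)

105

  ### -> .   bit 7 = 0  t=0,i=13
  ##. -> #   bit 6 = 1  t=0,i=2
  #.# -> #   bit 5 = 1  t=0,i=11
  #.. -> .   bit 4 = 0  t=0,i=3
  .## -> #   bit 3 = 1  t=0,i=1
  .#. -> .   bit 2 = 0  t=0,i=10
  ..# -> .   bit 1 = 0  t=0,i=0
  ... -> #   bit 0 = 1  t=0,i=8
  bits 01101001 = 105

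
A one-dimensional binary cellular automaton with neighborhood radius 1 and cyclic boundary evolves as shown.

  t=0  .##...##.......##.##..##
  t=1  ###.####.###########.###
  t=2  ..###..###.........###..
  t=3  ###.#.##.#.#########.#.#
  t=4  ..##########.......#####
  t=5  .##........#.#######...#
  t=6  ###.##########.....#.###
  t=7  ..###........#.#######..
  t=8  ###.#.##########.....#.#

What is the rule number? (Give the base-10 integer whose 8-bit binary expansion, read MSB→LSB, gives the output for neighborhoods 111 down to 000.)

111

  ###|.  b7=0 t=1,i=0
  ##.|#  b6=1 t=0,i=2
  #.#|#  b5=1 t=0,i=0
  #..|.  b4=0 t=0,i=3
  .##|#  b3=1 t=0,i=1
  .#.|#  b2=1 t=3,i=4
  ..#|#  b1=1 t=0,i=5
  ...|#  b0=1 t=0,i=4
  bits 01101111 = 111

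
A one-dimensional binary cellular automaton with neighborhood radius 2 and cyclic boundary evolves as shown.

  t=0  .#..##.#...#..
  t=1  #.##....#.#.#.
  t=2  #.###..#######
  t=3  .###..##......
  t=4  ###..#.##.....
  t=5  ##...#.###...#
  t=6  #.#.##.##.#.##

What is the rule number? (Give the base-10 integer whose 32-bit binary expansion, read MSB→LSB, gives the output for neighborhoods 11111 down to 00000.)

166221740

  nb #####: next=.  (t=2,i=9, bit31=0)
  nb ####.: next=.  (t=2,i=13, bit30=0)
  nb ###.#: next=.  (t=2,i=0, bit29=0)
  nb ###..: next=.  (t=2,i=4, bit28=0)
  nb ##.##: next=#  (t=2,i=1, bit27=1)
  nb ##.#.: next=.  (t=0,i=6, bit26=0)
  nb ##..#: next=.  (t=2,i=5, bit25=0)
  nb ##...: next=#  (t=1,i=4, bit24=1)
  nb #.###: next=#  (t=2,i=2, bit23=1)
  nb #.##.: next=#  (t=1,i=2, bit22=1)
  nb #.#.#: next=#  (t=1,i=0, bit21=1)
  nb #.#..: next=.  (t=0,i=7, bit20=0)
  nb #..##: next=#  (t=0,i=3, bit19=1)
  nb #..#.: next=.  (t=4,i=4, bit18=0)
  nb #...#: next=.  (t=0,i=9, bit17=0)
  nb #....: next=.  (t=1,i=5, bit16=0)
  nb .####: next=.  (t=2,i=8, bit15=0)
  nb .###.: next=#  (t=2,i=3, bit14=1)
  nb .##.#: next=.  (t=0,i=5, bit13=0)
  nb .##..: next=#  (t=1,i=3, bit12=1)
  nb .#.##: next=.  (t=1,i=1, bit11=0)
  nb .#.#.: next=#  (t=1,i=9, bit10=1)
  nb .#..#: next=#  (t=0,i=2, bit9=1)
  nb .#...: next=#  (t=0,i=8, bit8=1)
  nb ..###: next=#  (t=2,i=7, bit7=1)
  nb ..##.: next=.  (t=0,i=4, bit6=0)
  nb ..#.#: next=#  (t=1,i=8, bit5=1)
  nb ..#..: next=.  (t=0,i=1, bit4=0)
  nb ...##: next=#  (t=3,i=0, bit3=1)
  nb ...#.: next=#  (t=0,i=0, bit2=1)
  nb ....#: next=.  (t=1,i=6, bit1=0)
  nb .....: next=.  (t=3,i=10, bit0=0)
  bits 00001001111010000101011110101100 = 166221740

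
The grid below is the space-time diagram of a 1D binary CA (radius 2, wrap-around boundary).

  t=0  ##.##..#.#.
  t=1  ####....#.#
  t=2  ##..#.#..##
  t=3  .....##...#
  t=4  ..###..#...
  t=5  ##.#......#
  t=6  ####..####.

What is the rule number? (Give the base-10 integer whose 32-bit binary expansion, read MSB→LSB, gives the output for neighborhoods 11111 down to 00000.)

  [31] ##### => #  t=1,i=1
  [30] ####. => .  t=1,i=2
  [29] ###.# => #  t=5,i=1
  [28] ###.. => .  t=1,i=3
  [27] ##.## => #  t=0,i=2
  [26] ##.#. => #  t=5,i=2
  [25] ##..# => .  t=0,i=5
  [24] ##... => #  t=1,i=4
  [23] #.### => #  t=1,i=10
  [22] #.##. => #  t=0,i=0
  [21] #.#.# => .  t=0,i=9
  [20] #.#.. => #  t=2,i=6
  [19] #..## => .  t=2,i=8
  [18] #..#. => .  t=0,i=6
  [17] #...# => .  t=3,i=8
  [16] #.... => .  t=1,i=5
  [15] .#### => #  t=1,i=0
  [14] .###. => #  t=4,i=3
  [13] .##.# => #  t=0,i=1
  [12] .##.. => .  t=0,i=4
  [11] .#.## => #  t=0,i=10
  [10] .#.#. => #  t=0,i=8
  [9] .#..# => .  t=2,i=7
  [8] .#... => .  t=3,i=0
  [7] ..### => .  t=2,i=9
  [6] ..##. => .  t=3,i=5
  [5] ..#.# => .  t=0,i=7
  [4] ..#.. => .  t=3,i=10
  [3] ...## => #  t=3,i=4
  [2] ...#. => .  t=1,i=7
  [1] ....# => #  t=1,i=6
  [0] ..... => #  t=3,i=2
  bits 10101101110100001110110000001011 = 2916150283

2916150283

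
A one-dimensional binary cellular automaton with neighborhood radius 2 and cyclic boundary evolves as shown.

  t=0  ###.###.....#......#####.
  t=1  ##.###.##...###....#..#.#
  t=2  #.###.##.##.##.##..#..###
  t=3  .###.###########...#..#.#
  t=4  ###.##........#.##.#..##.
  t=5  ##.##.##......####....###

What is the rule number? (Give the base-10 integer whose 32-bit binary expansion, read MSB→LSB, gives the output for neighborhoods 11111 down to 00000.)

  [31] ##### => .  t=0,i=21
  [30] ####. => #  t=0,i=22
  [29] ###.# => .  t=0,i=2
  [28] ###.. => .  t=0,i=6
  [27] ##.## => #  t=0,i=3
  [26] ##.#. => .  t=4,i=18
  [25] ##..# => .  t=2,i=17
  [24] ##... => #  t=0,i=7
  [23] #.### => #  t=0,i=0
  [22] #.##. => #  t=1,i=7
  [21] #.#.# => .  t=3,i=24
  [20] #.#.. => .  t=4,i=19
  [19] #..## => .  t=2,i=21
  [18] #..#. => .  t=1,i=21
  [17] #...# => #  t=1,i=10
  [16] #.... => #  t=0,i=8
  [15] .#### => .  t=0,i=20
  [14] .###. => #  t=0,i=1
  [13] .##.# => #  t=2,i=7
  [12] .##.. => .  t=1,i=8
  [11] .#.## => #  t=1,i=23
  [10] .#.#. => #  t=3,i=23
  [9] .#..# => .  t=1,i=20
  [8] .#... => #  t=0,i=13
  [7] ..### => #  t=0,i=19
  [6] ..##. => #  t=4,i=22
  [5] ..#.# => #  t=1,i=22
  [4] ..#.. => #  t=0,i=12
  [3] ...## => .  t=0,i=18
  [2] ...#. => .  t=0,i=11
  [1] ....# => .  t=0,i=10
  [0] ..... => .  t=0,i=9
  bits 01001001110000110110110111110000 = 1237544432

1237544432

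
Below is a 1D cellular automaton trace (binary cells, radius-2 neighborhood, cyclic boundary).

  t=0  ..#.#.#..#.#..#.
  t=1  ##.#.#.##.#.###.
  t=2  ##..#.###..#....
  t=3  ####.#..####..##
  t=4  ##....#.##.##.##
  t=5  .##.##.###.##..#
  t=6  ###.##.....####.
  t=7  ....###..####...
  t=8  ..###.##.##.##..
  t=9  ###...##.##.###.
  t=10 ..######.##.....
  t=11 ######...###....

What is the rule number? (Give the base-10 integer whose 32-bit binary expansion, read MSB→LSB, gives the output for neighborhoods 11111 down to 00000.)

  #####|#  b31=1 t=3,i=0
  ####.|.  b30=0 t=3,i=2
  ###.#|.  b29=0 t=1,i=14
  ###..|#  b28=1 t=2,i=8
  ##.##|.  b27=0 t=1,i=15
  ##.#.|.  b26=0 t=1,i=2
  ##..#|#  b25=1 t=2,i=2
  ##...|#  b24=1 t=4,i=2
  #.###|.  b23=0 t=1,i=12
  #.##.|#  b22=1 t=1,i=0
  #.#.#|.  b21=0 t=0,i=4
  #.#..|.  b20=0 t=0,i=6
  #..##|.  b19=0 t=3,i=7
  #..#.|#  b18=1 t=0,i=8
  #...#|#  b17=1 t=0,i=0
  #....|.  b16=0 t=2,i=13
  .####|#  b15=1 t=3,i=9
  .###.|.  b14=0 t=1,i=13
  .##.#|#  b13=1 t=1,i=1
  .##..|#  b12=1 t=2,i=1
  .#.##|#  b11=1 t=1,i=6
  .#.#.|#  b10=1 t=0,i=3
  .#..#|#  b9=1 t=0,i=7
  .#...|.  b8=0 t=0,i=15
  ..###|#  b7=1 t=3,i=8
  ..##.|#  b6=1 t=2,i=0
  ..#.#|.  b5=0 t=0,i=2
  ..#..|#  b4=1 t=0,i=14
  ...##|#  b3=1 t=2,i=15
  ...#.|#  b2=1 t=0,i=1
  ....#|#  b1=1 t=2,i=14
  .....|.  b0=0 t=6,i=8
  bits 10010011010001101011111011011110 = 2470887134

2470887134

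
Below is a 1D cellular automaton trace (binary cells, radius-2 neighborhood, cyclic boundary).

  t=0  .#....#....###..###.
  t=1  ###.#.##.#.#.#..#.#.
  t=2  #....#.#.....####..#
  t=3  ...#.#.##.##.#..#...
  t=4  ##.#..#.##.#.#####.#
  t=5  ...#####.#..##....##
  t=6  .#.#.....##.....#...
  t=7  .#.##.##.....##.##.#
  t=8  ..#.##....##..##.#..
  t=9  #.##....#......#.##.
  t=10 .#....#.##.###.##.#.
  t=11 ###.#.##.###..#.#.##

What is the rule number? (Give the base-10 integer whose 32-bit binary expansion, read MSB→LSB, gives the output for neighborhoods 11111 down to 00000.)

  #####|.  b31=0 t=4,i=15
  ####.|.  b30=0 t=2,i=15
  ###.#|.  b29=0 t=1,i=2
  ###..|#  b28=1 t=0,i=13
  ##.##|#  b27=1 t=3,i=9
  ##.#.|.  b26=0 t=1,i=3
  ##..#|.  b25=0 t=0,i=14
  ##...|.  b24=0 t=2,i=1
  #.###|#  b23=1 t=1,i=0
  #.##.|.  b22=0 t=1,i=6
  #.#.#|.  b21=0 t=1,i=4
  #.#..|#  b20=1 t=1,i=13
  #..##|.  b19=0 t=0,i=15
  #..#.|#  b18=1 t=0,i=0
  #...#|#  b17=1 t=5,i=1
  #....|.  b16=0 t=0,i=3
  .####|.  b15=0 t=2,i=14
  .###.|.  b14=0 t=0,i=12
  .##.#|#  b13=1 t=1,i=7
  .##..|.  b12=0 t=2,i=0
  .#.##|#  b11=1 t=1,i=5
  .#.#.|.  b10=0 t=1,i=10
  .#..#|#  b9=1 t=1,i=14
  .#...|#  b8=1 t=0,i=2
  ..###|#  b7=1 t=0,i=11
  ..##.|.  b6=0 t=2,i=19
  ..#.#|#  b5=1 t=1,i=16
  ..#..|#  b4=1 t=0,i=1
  ...##|.  b3=0 t=0,i=10
  ...#.|.  b2=0 t=0,i=5
  ....#|#  b1=1 t=0,i=4
  .....|#  b0=1 t=2,i=10
  bits 00011000100101100010101110110011 = 412494771

412494771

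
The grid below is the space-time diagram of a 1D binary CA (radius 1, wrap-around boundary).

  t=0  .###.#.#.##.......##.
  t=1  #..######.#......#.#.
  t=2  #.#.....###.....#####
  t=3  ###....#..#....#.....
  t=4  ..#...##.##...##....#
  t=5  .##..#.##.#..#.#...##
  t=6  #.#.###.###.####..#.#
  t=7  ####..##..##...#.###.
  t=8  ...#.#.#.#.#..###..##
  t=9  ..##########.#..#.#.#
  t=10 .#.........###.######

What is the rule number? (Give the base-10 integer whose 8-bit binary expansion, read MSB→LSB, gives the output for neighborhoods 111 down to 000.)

  ###|.  b7=0 t=0,i=2
  ##.|#  b6=1 t=0,i=3
  #.#|#  b5=1 t=0,i=4
  #..|.  b4=0 t=0,i=11
  .##|.  b3=0 t=0,i=1
  .#.|#  b2=1 t=0,i=5
  ..#|#  b1=1 t=0,i=0
  ...|.  b0=0 t=0,i=12
  bits 01100110 = 102

102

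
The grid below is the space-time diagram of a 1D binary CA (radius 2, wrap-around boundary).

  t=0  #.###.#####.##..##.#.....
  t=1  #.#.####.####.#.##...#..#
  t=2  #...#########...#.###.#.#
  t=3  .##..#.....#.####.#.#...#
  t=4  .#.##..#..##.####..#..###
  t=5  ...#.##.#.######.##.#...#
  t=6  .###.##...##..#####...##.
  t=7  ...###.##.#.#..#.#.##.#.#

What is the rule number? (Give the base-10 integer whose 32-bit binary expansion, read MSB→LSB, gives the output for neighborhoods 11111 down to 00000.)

1808246372

  nb #####: next=.  (t=0,i=8, bit31=0)
  nb ####.: next=#  (t=0,i=9, bit30=1)
  nb ###.#: next=#  (t=0,i=4, bit29=1)
  nb ###..: next=.  (t=2,i=12, bit28=0)
  nb ##.##: next=#  (t=0,i=5, bit27=1)
  nb ##.#.: next=.  (t=0,i=18, bit26=0)
  nb ##..#: next=#  (t=0,i=14, bit25=1)
  nb ##...: next=#  (t=1,i=18, bit24=1)
  nb #.###: next=#  (t=0,i=2, bit23=1)
  nb #.##.: next=#  (t=0,i=12, bit22=1)
  nb #.#.#: next=.  (t=1,i=2, bit21=0)
  nb #.#..: next=.  (t=0,i=19, bit20=0)
  nb #..##: next=.  (t=0,i=15, bit19=0)
  nb #..#.: next=#  (t=3,i=4, bit18=1)
  nb #...#: next=#  (t=1,i=19, bit17=1)
  nb #....: next=#  (t=0,i=21, bit16=1)
  nb .####: next=#  (t=0,i=7, bit15=1)
  nb .###.: next=.  (t=0,i=3, bit14=0)
  nb .##.#: next=#  (t=0,i=17, bit13=1)
  nb .##..: next=.  (t=0,i=13, bit12=0)
  nb .#.##: next=.  (t=0,i=1, bit11=0)
  nb .#.#.: next=#  (t=3,i=19, bit10=1)
  nb .#..#: next=#  (t=1,i=22, bit9=1)
  nb .#...: next=.  (t=0,i=20, bit8=0)
  nb ..###: next=.  (t=2,i=4, bit7=0)
  nb ..##.: next=#  (t=0,i=16, bit6=1)
  nb ..#.#: next=#  (t=0,i=0, bit5=1)
  nb ..#..: next=.  (t=1,i=21, bit4=0)
  nb ...##: next=.  (t=2,i=3, bit3=0)
  nb ...#.: next=#  (t=0,i=24, bit2=1)
  nb ....#: next=.  (t=0,i=23, bit1=0)
  nb .....: next=.  (t=0,i=22, bit0=0)
  bits 01101011110001111010011001100100 = 1808246372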